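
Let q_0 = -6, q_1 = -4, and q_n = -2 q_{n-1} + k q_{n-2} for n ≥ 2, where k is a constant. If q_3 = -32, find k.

q_2 = 8 - 6k
q_3 = -16 + 8k
So -16 + 8k = -32, giving k = -2.

-2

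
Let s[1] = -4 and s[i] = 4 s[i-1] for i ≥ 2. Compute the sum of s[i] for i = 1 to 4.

s[2] = 4(-4) = -16
s[3] = 4(-16) = -64
s[4] = 4(-64) = -256
Sum = (-4) + (-16) + (-64) + (-256) = -340

-340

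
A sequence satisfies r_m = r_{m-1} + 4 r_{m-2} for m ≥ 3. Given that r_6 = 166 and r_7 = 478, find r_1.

3

Rearranging, r_{m-2} = (r_m - r_{m-1}) / 4.
r_5 = (478 - 166) / 4 = 312/4 = 78
r_4 = (166 - 78) / 4 = 88/4 = 22
r_3 = (78 - 22) / 4 = 56/4 = 14
r_2 = (22 - 14) / 4 = 8/4 = 2
r_1 = (14 - 2) / 4 = 12/4 = 3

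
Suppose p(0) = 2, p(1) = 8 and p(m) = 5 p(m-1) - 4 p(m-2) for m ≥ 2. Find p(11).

p(2) = 5(8) - 4(2) = 32
p(3) = 5(32) - 4(8) = 128
p(4) = 5(128) - 4(32) = 512
p(5) = 5(512) - 4(128) = 2048
p(6) = 5(2048) - 4(512) = 8192
p(7) = 5(8192) - 4(2048) = 32768
p(8) = 5(32768) - 4(8192) = 131072
p(9) = 5(131072) - 4(32768) = 524288
p(10) = 5(524288) - 4(131072) = 2097152
p(11) = 5(2097152) - 4(524288) = 8388608

8388608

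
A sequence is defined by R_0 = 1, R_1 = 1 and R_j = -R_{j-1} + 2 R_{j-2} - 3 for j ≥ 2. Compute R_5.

7

R_2 = -1 + 2*1 - 3 = -2
R_3 = -(-2) + 2*1 - 3 = 1
R_4 = -1 + 2*(-2) - 3 = -8
R_5 = -(-8) + 2*1 - 3 = 7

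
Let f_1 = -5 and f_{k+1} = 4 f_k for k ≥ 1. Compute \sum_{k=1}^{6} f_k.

f_2 = 4*(-5) = -20
f_3 = 4*(-20) = -80
f_4 = 4*(-80) = -320
f_5 = 4*(-320) = -1280
f_6 = 4*(-1280) = -5120
Sum = (-5) + (-20) + (-80) + (-320) + (-1280) + (-5120) = -6825

-6825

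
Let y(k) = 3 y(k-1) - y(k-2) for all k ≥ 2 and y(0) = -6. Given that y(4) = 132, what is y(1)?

4

Let y(1) = v.
y(2) = 6 + 3v
y(3) = 18 + 8v
y(4) = 48 + 21v
So 48 + 21v = 132, giving v = 4.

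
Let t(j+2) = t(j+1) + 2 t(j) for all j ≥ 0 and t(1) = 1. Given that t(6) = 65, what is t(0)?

Let t(0) = z.
t(2) = 1 + 2z
t(3) = 3 + 2z
t(4) = 5 + 6z
t(5) = 11 + 10z
t(6) = 21 + 22z
So 21 + 22z = 65, giving z = 2.

2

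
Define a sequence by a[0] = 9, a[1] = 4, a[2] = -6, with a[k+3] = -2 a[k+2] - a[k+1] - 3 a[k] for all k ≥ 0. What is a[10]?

2069

a[3] = -2(-6) - 4 - 3(9) = -19
a[4] = -2(-19) - (-6) - 3(4) = 32
a[5] = -2(32) - (-19) - 3(-6) = -27
a[6] = -2(-27) - 32 - 3(-19) = 79
a[7] = -2(79) - (-27) - 3(32) = -227
a[8] = -2(-227) - 79 - 3(-27) = 456
a[9] = -2(456) - (-227) - 3(79) = -922
a[10] = -2(-922) - 456 - 3(-227) = 2069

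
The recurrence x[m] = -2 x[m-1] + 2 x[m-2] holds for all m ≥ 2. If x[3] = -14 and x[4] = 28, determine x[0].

Rearranging, x[m-2] = (x[m] + 2 x[m-1]) / 2.
x[2] = (28 + 2*(-14)) / 2 = 0/2 = 0
x[1] = (-14 + 2*0) / 2 = -14/2 = -7
x[0] = (0 + 2*(-7)) / 2 = -14/2 = -7

-7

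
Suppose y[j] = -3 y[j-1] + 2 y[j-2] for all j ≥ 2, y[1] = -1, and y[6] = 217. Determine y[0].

Let y[0] = v.
y[2] = 3 + 2v
y[3] = -11 - 6v
y[4] = 39 + 22v
y[5] = -139 - 78v
y[6] = 495 + 278v
So 495 + 278v = 217, giving v = -1.

-1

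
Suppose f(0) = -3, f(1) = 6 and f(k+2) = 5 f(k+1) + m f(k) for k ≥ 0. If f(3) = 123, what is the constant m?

3

f(2) = 30 - 3m
f(3) = 150 - 9m
So 150 - 9m = 123, giving m = 3.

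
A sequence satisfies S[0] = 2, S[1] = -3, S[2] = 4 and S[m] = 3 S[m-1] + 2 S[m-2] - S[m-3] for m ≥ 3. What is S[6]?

S[3] = 3(4) + 2(-3) - 2 = 4
S[4] = 3(4) + 2(4) - (-3) = 23
S[5] = 3(23) + 2(4) - 4 = 73
S[6] = 3(73) + 2(23) - 4 = 261

261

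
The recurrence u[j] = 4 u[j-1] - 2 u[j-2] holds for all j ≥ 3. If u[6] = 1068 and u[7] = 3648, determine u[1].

-6

Rearranging, u[j-2] = (u[j] - 4 u[j-1]) / -2.
u[5] = (3648 - 4·1068) / -2 = -624/-2 = 312
u[4] = (1068 - 4·312) / -2 = -180/-2 = 90
u[3] = (312 - 4·90) / -2 = -48/-2 = 24
u[2] = (90 - 4·24) / -2 = -6/-2 = 3
u[1] = (24 - 4·3) / -2 = 12/-2 = -6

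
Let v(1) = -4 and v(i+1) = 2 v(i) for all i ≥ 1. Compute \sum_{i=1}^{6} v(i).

-252

v(2) = 2*(-4) = -8
v(3) = 2*(-8) = -16
v(4) = 2*(-16) = -32
v(5) = 2*(-32) = -64
v(6) = 2*(-64) = -128
Sum = (-4) + (-8) + (-16) + (-32) + (-64) + (-128) = -252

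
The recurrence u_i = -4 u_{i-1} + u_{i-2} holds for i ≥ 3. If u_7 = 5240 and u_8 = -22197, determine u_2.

Rearranging, u_{i-2} = u_i + 4 u_{i-1}.
u_6 = -22197 + 4·5240 = -1237
u_5 = 5240 + 4·(-1237) = 292
u_4 = -1237 + 4·292 = -69
u_3 = 292 + 4·(-69) = 16
u_2 = -69 + 4·16 = -5

-5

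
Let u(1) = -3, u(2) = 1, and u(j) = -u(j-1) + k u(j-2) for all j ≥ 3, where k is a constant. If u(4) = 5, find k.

u(3) = -1 - 3k
u(4) = 1 + 4k
So 1 + 4k = 5, giving k = 1.

1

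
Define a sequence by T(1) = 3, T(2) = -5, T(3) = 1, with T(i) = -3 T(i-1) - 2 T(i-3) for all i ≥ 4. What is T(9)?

T(4) = -3(1) - 2(3) = -9
T(5) = -3(-9) - 2(-5) = 37
T(6) = -3(37) - 2(1) = -113
T(7) = -3(-113) - 2(-9) = 357
T(8) = -3(357) - 2(37) = -1145
T(9) = -3(-1145) - 2(-113) = 3661

3661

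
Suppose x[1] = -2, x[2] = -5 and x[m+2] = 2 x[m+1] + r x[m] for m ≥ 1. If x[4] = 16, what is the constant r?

x[3] = -10 - 2r
x[4] = -20 - 9r
So -20 - 9r = 16, giving r = -4.

-4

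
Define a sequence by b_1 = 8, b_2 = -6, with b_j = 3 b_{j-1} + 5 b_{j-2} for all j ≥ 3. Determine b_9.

b_3 = 3·(-6) + 5·8 = 22
b_4 = 3·22 + 5·(-6) = 36
b_5 = 3·36 + 5·22 = 218
b_6 = 3·218 + 5·36 = 834
b_7 = 3·834 + 5·218 = 3592
b_8 = 3·3592 + 5·834 = 14946
b_9 = 3·14946 + 5·3592 = 62798

62798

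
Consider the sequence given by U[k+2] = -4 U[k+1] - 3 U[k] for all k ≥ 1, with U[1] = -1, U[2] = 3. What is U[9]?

U[3] = -4·3 - 3·(-1) = -9
U[4] = -4·(-9) - 3·3 = 27
U[5] = -4·27 - 3·(-9) = -81
U[6] = -4·(-81) - 3·27 = 243
U[7] = -4·243 - 3·(-81) = -729
U[8] = -4·(-729) - 3·243 = 2187
U[9] = -4·2187 - 3·(-729) = -6561

-6561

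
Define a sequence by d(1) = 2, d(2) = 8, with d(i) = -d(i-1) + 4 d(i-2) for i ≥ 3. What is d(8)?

d(3) = -8 + 4(2) = 0
d(4) = -0 + 4(8) = 32
d(5) = -32 + 4(0) = -32
d(6) = -(-32) + 4(32) = 160
d(7) = -160 + 4(-32) = -288
d(8) = -(-288) + 4(160) = 928

928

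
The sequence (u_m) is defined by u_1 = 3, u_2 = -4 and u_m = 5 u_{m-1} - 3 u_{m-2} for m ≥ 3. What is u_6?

u_3 = 5·(-4) - 3·3 = -29
u_4 = 5·(-29) - 3·(-4) = -133
u_5 = 5·(-133) - 3·(-29) = -578
u_6 = 5·(-578) - 3·(-133) = -2491

-2491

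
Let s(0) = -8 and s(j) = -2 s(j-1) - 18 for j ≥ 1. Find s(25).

The fixed point is -18/(1 + 2) = -6, so s(j) + 6 = -2(s(j-1) + 6).
Hence s(j) = -2·(-2)^j - 6.
s(25) = -2·(-2)^{25} - 6 = -2·-33554432 - 6 = 67108858.

67108858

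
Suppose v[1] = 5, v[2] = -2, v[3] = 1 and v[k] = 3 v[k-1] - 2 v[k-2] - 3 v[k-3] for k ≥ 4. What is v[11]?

1834

v[4] = 3*1 - 2*(-2) - 3*5 = -8
v[5] = 3*(-8) - 2*1 - 3*(-2) = -20
v[6] = 3*(-20) - 2*(-8) - 3*1 = -47
v[7] = 3*(-47) - 2*(-20) - 3*(-8) = -77
v[8] = 3*(-77) - 2*(-47) - 3*(-20) = -77
v[9] = 3*(-77) - 2*(-77) - 3*(-47) = 64
v[10] = 3*64 - 2*(-77) - 3*(-77) = 577
v[11] = 3*577 - 2*64 - 3*(-77) = 1834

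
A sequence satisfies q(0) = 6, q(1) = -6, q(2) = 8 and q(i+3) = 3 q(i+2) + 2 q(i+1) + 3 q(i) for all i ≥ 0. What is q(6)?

q(3) = 3(8) + 2(-6) + 3(6) = 30
q(4) = 3(30) + 2(8) + 3(-6) = 88
q(5) = 3(88) + 2(30) + 3(8) = 348
q(6) = 3(348) + 2(88) + 3(30) = 1310

1310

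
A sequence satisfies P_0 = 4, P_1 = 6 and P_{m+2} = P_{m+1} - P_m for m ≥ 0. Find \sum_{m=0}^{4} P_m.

P_2 = 6 - 4 = 2
P_3 = 2 - 6 = -4
P_4 = (-4) - 2 = -6
Sum = 4 + 6 + 2 + (-4) + (-6) = 2

2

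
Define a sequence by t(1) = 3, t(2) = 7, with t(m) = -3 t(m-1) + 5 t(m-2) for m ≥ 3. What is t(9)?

-60654

t(3) = -3(7) + 5(3) = -6
t(4) = -3(-6) + 5(7) = 53
t(5) = -3(53) + 5(-6) = -189
t(6) = -3(-189) + 5(53) = 832
t(7) = -3(832) + 5(-189) = -3441
t(8) = -3(-3441) + 5(832) = 14483
t(9) = -3(14483) + 5(-3441) = -60654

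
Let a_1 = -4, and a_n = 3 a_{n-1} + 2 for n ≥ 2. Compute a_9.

a_2 = 3·(-4) + 2 = -10
a_3 = 3·(-10) + 2 = -28
a_4 = 3·(-28) + 2 = -82
a_5 = 3·(-82) + 2 = -244
a_6 = 3·(-244) + 2 = -730
a_7 = 3·(-730) + 2 = -2188
a_8 = 3·(-2188) + 2 = -6562
a_9 = 3·(-6562) + 2 = -19684

-19684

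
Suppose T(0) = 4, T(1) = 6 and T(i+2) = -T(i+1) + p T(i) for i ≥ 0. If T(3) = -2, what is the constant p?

T(2) = -6 + 4p
T(3) = 6 + 2p
So 6 + 2p = -2, giving p = -4.

-4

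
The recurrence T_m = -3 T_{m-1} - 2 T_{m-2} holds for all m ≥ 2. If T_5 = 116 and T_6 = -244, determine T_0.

Rearranging, T_{m-2} = (T_m + 3 T_{m-1}) / -2.
T_4 = (-244 + 3·116) / -2 = 104/-2 = -52
T_3 = (116 + 3·(-52)) / -2 = -40/-2 = 20
T_2 = (-52 + 3·20) / -2 = 8/-2 = -4
T_1 = (20 + 3·(-4)) / -2 = 8/-2 = -4
T_0 = (-4 + 3·(-4)) / -2 = -16/-2 = 8

8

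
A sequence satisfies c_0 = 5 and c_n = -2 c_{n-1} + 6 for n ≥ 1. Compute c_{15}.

The fixed point is 6/(1 + 2) = 2, so c_n - 2 = -2(c_{n-1} - 2).
Hence c_n = 3·(-2)^n + 2.
c_{15} = 3·(-2)^{15} + 2 = 3·-32768 + 2 = -98302.

-98302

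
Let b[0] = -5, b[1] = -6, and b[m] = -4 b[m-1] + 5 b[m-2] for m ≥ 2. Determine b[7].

-13026

b[2] = -4·(-6) + 5·(-5) = -1
b[3] = -4·(-1) + 5·(-6) = -26
b[4] = -4·(-26) + 5·(-1) = 99
b[5] = -4·99 + 5·(-26) = -526
b[6] = -4·(-526) + 5·99 = 2599
b[7] = -4·2599 + 5·(-526) = -13026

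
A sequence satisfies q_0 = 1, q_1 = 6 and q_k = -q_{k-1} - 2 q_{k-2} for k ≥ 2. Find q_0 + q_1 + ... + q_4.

q_2 = -6 - 2·1 = -8
q_3 = -(-8) - 2·6 = -4
q_4 = -(-4) - 2·(-8) = 20
Sum = 1 + 6 + (-8) + (-4) + 20 = 15

15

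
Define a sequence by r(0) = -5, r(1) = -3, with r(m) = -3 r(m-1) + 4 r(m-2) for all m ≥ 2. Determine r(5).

405

r(2) = -3·(-3) + 4·(-5) = -11
r(3) = -3·(-11) + 4·(-3) = 21
r(4) = -3·21 + 4·(-11) = -107
r(5) = -3·(-107) + 4·21 = 405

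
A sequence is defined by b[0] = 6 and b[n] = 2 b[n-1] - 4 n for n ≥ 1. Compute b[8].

b[1] = 2·6 - 4 = 8
b[2] = 2·8 - 8 = 8
b[3] = 2·8 - 12 = 4
b[4] = 2·4 - 16 = -8
b[5] = 2·(-8) - 20 = -36
b[6] = 2·(-36) - 24 = -96
b[7] = 2·(-96) - 28 = -220
b[8] = 2·(-220) - 32 = -472

-472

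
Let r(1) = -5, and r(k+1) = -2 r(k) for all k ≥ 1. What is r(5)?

-80

r(2) = -2(-5) = 10
r(3) = -2(10) = -20
r(4) = -2(-20) = 40
r(5) = -2(40) = -80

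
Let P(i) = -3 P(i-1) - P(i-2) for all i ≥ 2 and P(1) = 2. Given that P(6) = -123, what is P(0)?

Let P(0) = w.
P(2) = -6 - w
P(3) = 16 + 3w
P(4) = -42 - 8w
P(5) = 110 + 21w
P(6) = -288 - 55w
So -288 - 55w = -123, giving w = -3.

-3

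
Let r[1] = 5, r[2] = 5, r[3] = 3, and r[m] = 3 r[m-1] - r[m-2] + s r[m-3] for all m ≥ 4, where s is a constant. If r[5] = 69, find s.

r[4] = 4 + 5s
r[5] = 9 + 20s
So 9 + 20s = 69, giving s = 3.

3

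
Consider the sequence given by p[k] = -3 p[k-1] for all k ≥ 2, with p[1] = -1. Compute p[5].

-81

p[2] = -3·(-1) = 3
p[3] = -3·3 = -9
p[4] = -3·(-9) = 27
p[5] = -3·27 = -81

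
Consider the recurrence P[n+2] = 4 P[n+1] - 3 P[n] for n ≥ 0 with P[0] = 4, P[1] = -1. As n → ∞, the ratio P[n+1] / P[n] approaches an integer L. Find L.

3

The characteristic equation is r^2 - 4r + 3 = 0, which factors as (r - 3)(r - 1) = 0.
So the roots are 3 and 1. Since |3| > |1| and the coefficient of 3^n is non-zero, the ratio tends to 3.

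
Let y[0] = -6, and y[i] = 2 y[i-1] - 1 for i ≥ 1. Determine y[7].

-895

y[1] = 2·(-6) - 1 = -13
y[2] = 2·(-13) - 1 = -27
y[3] = 2·(-27) - 1 = -55
y[4] = 2·(-55) - 1 = -111
y[5] = 2·(-111) - 1 = -223
y[6] = 2·(-223) - 1 = -447
y[7] = 2·(-447) - 1 = -895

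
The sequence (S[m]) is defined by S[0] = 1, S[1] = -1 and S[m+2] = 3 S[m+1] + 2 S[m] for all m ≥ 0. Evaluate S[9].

-9805

S[2] = 3*(-1) + 2*1 = -1
S[3] = 3*(-1) + 2*(-1) = -5
S[4] = 3*(-5) + 2*(-1) = -17
S[5] = 3*(-17) + 2*(-5) = -61
S[6] = 3*(-61) + 2*(-17) = -217
S[7] = 3*(-217) + 2*(-61) = -773
S[8] = 3*(-773) + 2*(-217) = -2753
S[9] = 3*(-2753) + 2*(-773) = -9805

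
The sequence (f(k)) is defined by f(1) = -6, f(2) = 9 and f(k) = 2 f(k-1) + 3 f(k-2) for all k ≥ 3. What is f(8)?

f(3) = 2*9 + 3*(-6) = 0
f(4) = 2*0 + 3*9 = 27
f(5) = 2*27 + 3*0 = 54
f(6) = 2*54 + 3*27 = 189
f(7) = 2*189 + 3*54 = 540
f(8) = 2*540 + 3*189 = 1647

1647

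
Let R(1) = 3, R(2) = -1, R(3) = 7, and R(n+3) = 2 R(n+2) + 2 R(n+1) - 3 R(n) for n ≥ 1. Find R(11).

R(4) = 2·7 + 2·(-1) - 3·3 = 3
R(5) = 2·3 + 2·7 - 3·(-1) = 23
R(6) = 2·23 + 2·3 - 3·7 = 31
R(7) = 2·31 + 2·23 - 3·3 = 99
R(8) = 2·99 + 2·31 - 3·23 = 191
R(9) = 2·191 + 2·99 - 3·31 = 487
R(10) = 2·487 + 2·191 - 3·99 = 1059
R(11) = 2·1059 + 2·487 - 3·191 = 2519

2519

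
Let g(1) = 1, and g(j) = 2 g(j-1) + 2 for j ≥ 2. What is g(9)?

766

g(2) = 2(1) + 2 = 4
g(3) = 2(4) + 2 = 10
g(4) = 2(10) + 2 = 22
g(5) = 2(22) + 2 = 46
g(6) = 2(46) + 2 = 94
g(7) = 2(94) + 2 = 190
g(8) = 2(190) + 2 = 382
g(9) = 2(382) + 2 = 766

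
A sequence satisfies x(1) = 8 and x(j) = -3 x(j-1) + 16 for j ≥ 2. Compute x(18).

The fixed point is 16/(1 + 3) = 4, so x(j) - 4 = -3(x(j-1) - 4).
Hence x(j) = 4·(-3)^{j-1} + 4.
x(18) = 4·(-3)^{17} + 4 = 4·-129140163 + 4 = -516560648.

-516560648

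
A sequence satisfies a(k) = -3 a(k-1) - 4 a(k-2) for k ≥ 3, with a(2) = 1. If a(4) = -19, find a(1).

-2

Let a(1) = w.
a(3) = -3 - 4w
a(4) = 5 + 12w
So 5 + 12w = -19, giving w = -2.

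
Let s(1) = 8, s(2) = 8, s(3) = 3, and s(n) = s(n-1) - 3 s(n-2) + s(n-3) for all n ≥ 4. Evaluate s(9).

-184

s(4) = 3 - 3*8 + 8 = -13
s(5) = (-13) - 3*3 + 8 = -14
s(6) = (-14) - 3*(-13) + 3 = 28
s(7) = 28 - 3*(-14) + (-13) = 57
s(8) = 57 - 3*28 + (-14) = -41
s(9) = (-41) - 3*57 + 28 = -184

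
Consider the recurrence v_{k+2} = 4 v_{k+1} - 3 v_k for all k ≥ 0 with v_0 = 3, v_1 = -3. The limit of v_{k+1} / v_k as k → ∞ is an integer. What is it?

The characteristic equation is r^2 - 4r + 3 = 0, which factors as (r - 3)(r - 1) = 0.
So the roots are 3 and 1. Since |3| > |1| and the coefficient of 3^k is non-zero, the ratio tends to 3.

3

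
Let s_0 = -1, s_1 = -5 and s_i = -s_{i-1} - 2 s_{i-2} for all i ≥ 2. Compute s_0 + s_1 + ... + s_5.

-2

s_2 = -(-5) - 2(-1) = 7
s_3 = -7 - 2(-5) = 3
s_4 = -3 - 2(7) = -17
s_5 = -(-17) - 2(3) = 11
Sum = (-1) + (-5) + 7 + 3 + (-17) + 11 = -2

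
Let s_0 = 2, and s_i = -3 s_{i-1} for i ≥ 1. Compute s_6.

s_1 = -3*2 = -6
s_2 = -3*(-6) = 18
s_3 = -3*18 = -54
s_4 = -3*(-54) = 162
s_5 = -3*162 = -486
s_6 = -3*(-486) = 1458

1458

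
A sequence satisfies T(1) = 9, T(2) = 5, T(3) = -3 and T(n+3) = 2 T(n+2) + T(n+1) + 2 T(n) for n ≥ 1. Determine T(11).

13037

T(4) = 2*(-3) + 5 + 2*9 = 17
T(5) = 2*17 + (-3) + 2*5 = 41
T(6) = 2*41 + 17 + 2*(-3) = 93
T(7) = 2*93 + 41 + 2*17 = 261
T(8) = 2*261 + 93 + 2*41 = 697
T(9) = 2*697 + 261 + 2*93 = 1841
T(10) = 2*1841 + 697 + 2*261 = 4901
T(11) = 2*4901 + 1841 + 2*697 = 13037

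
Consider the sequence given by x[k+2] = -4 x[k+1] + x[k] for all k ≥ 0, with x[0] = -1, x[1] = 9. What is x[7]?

50549

x[2] = -4(9) + (-1) = -37
x[3] = -4(-37) + 9 = 157
x[4] = -4(157) + (-37) = -665
x[5] = -4(-665) + 157 = 2817
x[6] = -4(2817) + (-665) = -11933
x[7] = -4(-11933) + 2817 = 50549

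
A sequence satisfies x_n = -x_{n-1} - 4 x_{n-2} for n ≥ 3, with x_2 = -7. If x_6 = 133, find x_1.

Let x_1 = v.
x_3 = 7 - 4v
x_4 = 21 + 4v
x_5 = -49 + 12v
x_6 = -35 - 28v
So -35 - 28v = 133, giving v = -6.

-6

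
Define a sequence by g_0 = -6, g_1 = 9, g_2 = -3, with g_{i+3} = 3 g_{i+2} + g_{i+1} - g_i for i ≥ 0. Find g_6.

81

g_3 = 3*(-3) + 9 - (-6) = 6
g_4 = 3*6 + (-3) - 9 = 6
g_5 = 3*6 + 6 - (-3) = 27
g_6 = 3*27 + 6 - 6 = 81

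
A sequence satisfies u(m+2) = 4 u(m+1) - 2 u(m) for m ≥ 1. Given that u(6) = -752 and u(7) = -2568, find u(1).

1

Rearranging, u(m-2) = (u(m) - 4 u(m-1)) / -2.
u(5) = (-2568 - 4*(-752)) / -2 = 440/-2 = -220
u(4) = (-752 - 4*(-220)) / -2 = 128/-2 = -64
u(3) = (-220 - 4*(-64)) / -2 = 36/-2 = -18
u(2) = (-64 - 4*(-18)) / -2 = 8/-2 = -4
u(1) = (-18 - 4*(-4)) / -2 = -2/-2 = 1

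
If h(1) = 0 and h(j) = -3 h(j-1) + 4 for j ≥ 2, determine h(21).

-3486784400

The fixed point is 4/(1 + 3) = 1, so h(j) - 1 = -3(h(j-1) - 1).
Hence h(j) = -1·(-3)^{j-1} + 1.
h(21) = -1·(-3)^{20} + 1 = -1·3486784401 + 1 = -3486784400.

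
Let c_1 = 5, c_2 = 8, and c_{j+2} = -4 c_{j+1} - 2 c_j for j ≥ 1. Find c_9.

c_3 = -4*8 - 2*5 = -42
c_4 = -4*(-42) - 2*8 = 152
c_5 = -4*152 - 2*(-42) = -524
c_6 = -4*(-524) - 2*152 = 1792
c_7 = -4*1792 - 2*(-524) = -6120
c_8 = -4*(-6120) - 2*1792 = 20896
c_9 = -4*20896 - 2*(-6120) = -71344

-71344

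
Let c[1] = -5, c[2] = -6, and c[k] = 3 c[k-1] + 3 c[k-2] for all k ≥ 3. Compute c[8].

-24462

c[3] = 3*(-6) + 3*(-5) = -33
c[4] = 3*(-33) + 3*(-6) = -117
c[5] = 3*(-117) + 3*(-33) = -450
c[6] = 3*(-450) + 3*(-117) = -1701
c[7] = 3*(-1701) + 3*(-450) = -6453
c[8] = 3*(-6453) + 3*(-1701) = -24462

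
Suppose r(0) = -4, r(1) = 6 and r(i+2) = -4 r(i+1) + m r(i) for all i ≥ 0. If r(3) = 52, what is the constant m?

r(2) = -24 - 4m
r(3) = 96 + 22m
So 96 + 22m = 52, giving m = -2.

-2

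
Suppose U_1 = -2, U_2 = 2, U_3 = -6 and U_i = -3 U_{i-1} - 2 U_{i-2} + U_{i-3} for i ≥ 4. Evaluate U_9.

-46

U_4 = -3(-6) - 2(2) + (-2) = 12
U_5 = -3(12) - 2(-6) + 2 = -22
U_6 = -3(-22) - 2(12) + (-6) = 36
U_7 = -3(36) - 2(-22) + 12 = -52
U_8 = -3(-52) - 2(36) + (-22) = 62
U_9 = -3(62) - 2(-52) + 36 = -46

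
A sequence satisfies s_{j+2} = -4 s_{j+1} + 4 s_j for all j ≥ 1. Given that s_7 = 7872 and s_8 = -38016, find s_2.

-6

Rearranging, s_{j-2} = (s_j + 4 s_{j-1}) / 4.
s_6 = (-38016 + 4*7872) / 4 = -6528/4 = -1632
s_5 = (7872 + 4*(-1632)) / 4 = 1344/4 = 336
s_4 = (-1632 + 4*336) / 4 = -288/4 = -72
s_3 = (336 + 4*(-72)) / 4 = 48/4 = 12
s_2 = (-72 + 4*12) / 4 = -24/4 = -6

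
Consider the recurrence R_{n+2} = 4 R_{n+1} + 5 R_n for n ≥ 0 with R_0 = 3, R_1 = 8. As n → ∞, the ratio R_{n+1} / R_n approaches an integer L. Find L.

The characteristic equation is r^2 - 4r - 5 = 0, which factors as (r - 5)(r + 1) = 0.
So the roots are 5 and -1. Since |5| > |-1| and the coefficient of 5^n is non-zero, the ratio tends to 5.

5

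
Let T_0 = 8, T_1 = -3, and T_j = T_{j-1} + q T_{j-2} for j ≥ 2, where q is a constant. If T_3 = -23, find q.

T_2 = -3 + 8q
T_3 = -3 + 5q
So -3 + 5q = -23, giving q = -4.

-4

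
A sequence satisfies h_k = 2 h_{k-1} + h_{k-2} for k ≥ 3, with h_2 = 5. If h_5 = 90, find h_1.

Let h_1 = x.
h_3 = 10 + x
h_4 = 25 + 2x
h_5 = 60 + 5x
So 60 + 5x = 90, giving x = 6.

6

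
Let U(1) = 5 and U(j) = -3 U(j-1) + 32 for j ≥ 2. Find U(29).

-68630377364875

The fixed point is 32/(1 + 3) = 8, so U(j) - 8 = -3(U(j-1) - 8).
Hence U(j) = -3·(-3)^{j-1} + 8.
U(29) = -3·(-3)^{28} + 8 = -3·22876792454961 + 8 = -68630377364875.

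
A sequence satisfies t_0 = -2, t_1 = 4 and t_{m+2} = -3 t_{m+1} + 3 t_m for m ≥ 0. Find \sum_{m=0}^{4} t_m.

t_2 = -3*4 + 3*(-2) = -18
t_3 = -3*(-18) + 3*4 = 66
t_4 = -3*66 + 3*(-18) = -252
Sum = (-2) + 4 + (-18) + 66 + (-252) = -202

-202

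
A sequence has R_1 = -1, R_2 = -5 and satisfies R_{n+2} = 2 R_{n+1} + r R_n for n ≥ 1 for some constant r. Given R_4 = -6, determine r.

-2

R_3 = -10 - r
R_4 = -20 - 7r
So -20 - 7r = -6, giving r = -2.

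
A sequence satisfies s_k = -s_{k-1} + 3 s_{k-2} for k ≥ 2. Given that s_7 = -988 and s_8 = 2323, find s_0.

Rearranging, s_{k-2} = (s_k + s_{k-1}) / 3.
s_6 = (2323 + (-988)) / 3 = 1335/3 = 445
s_5 = (-988 + 445) / 3 = -543/3 = -181
s_4 = (445 + (-181)) / 3 = 264/3 = 88
s_3 = (-181 + 88) / 3 = -93/3 = -31
s_2 = (88 + (-31)) / 3 = 57/3 = 19
s_1 = (-31 + 19) / 3 = -12/3 = -4
s_0 = (19 + (-4)) / 3 = 15/3 = 5

5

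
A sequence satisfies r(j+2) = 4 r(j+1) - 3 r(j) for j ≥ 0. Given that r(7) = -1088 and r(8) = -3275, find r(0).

Rearranging, r(j-2) = (r(j) - 4 r(j-1)) / -3.
r(6) = (-3275 - 4·(-1088)) / -3 = 1077/-3 = -359
r(5) = (-1088 - 4·(-359)) / -3 = 348/-3 = -116
r(4) = (-359 - 4·(-116)) / -3 = 105/-3 = -35
r(3) = (-116 - 4·(-35)) / -3 = 24/-3 = -8
r(2) = (-35 - 4·(-8)) / -3 = -3/-3 = 1
r(1) = (-8 - 4·1) / -3 = -12/-3 = 4
r(0) = (1 - 4·4) / -3 = -15/-3 = 5

5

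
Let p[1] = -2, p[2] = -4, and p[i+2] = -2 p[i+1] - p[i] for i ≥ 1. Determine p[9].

46

p[3] = -2(-4) - (-2) = 10
p[4] = -2(10) - (-4) = -16
p[5] = -2(-16) - 10 = 22
p[6] = -2(22) - (-16) = -28
p[7] = -2(-28) - 22 = 34
p[8] = -2(34) - (-28) = -40
p[9] = -2(-40) - 34 = 46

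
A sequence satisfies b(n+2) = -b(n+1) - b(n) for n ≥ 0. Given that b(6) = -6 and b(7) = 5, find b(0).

-6

Rearranging, b(n-2) = -(b(n) + b(n-1)).
b(5) = -(5 + (-6)) = 1
b(4) = -(-6 + 1) = 5
b(3) = -(1 + 5) = -6
b(2) = -(5 + (-6)) = 1
b(1) = -(-6 + 1) = 5
b(0) = -(1 + 5) = -6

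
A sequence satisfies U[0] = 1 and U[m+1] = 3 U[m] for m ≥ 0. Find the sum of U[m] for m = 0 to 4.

U[1] = 3(1) = 3
U[2] = 3(3) = 9
U[3] = 3(9) = 27
U[4] = 3(27) = 81
Sum = 1 + 3 + 9 + 27 + 81 = 121

121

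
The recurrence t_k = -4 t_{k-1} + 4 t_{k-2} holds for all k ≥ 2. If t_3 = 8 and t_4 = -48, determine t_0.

Rearranging, t_{k-2} = (t_k + 4 t_{k-1}) / 4.
t_2 = (-48 + 4·8) / 4 = -16/4 = -4
t_1 = (8 + 4·(-4)) / 4 = -8/4 = -2
t_0 = (-4 + 4·(-2)) / 4 = -12/4 = -3

-3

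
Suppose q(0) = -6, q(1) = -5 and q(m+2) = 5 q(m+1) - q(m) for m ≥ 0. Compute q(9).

q(2) = 5*(-5) - (-6) = -19
q(3) = 5*(-19) - (-5) = -90
q(4) = 5*(-90) - (-19) = -431
q(5) = 5*(-431) - (-90) = -2065
q(6) = 5*(-2065) - (-431) = -9894
q(7) = 5*(-9894) - (-2065) = -47405
q(8) = 5*(-47405) - (-9894) = -227131
q(9) = 5*(-227131) - (-47405) = -1088250

-1088250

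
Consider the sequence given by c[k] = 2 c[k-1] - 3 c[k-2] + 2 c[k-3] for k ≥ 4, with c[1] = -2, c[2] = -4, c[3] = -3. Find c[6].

c[4] = 2(-3) - 3(-4) + 2(-2) = 2
c[5] = 2(2) - 3(-3) + 2(-4) = 5
c[6] = 2(5) - 3(2) + 2(-3) = -2

-2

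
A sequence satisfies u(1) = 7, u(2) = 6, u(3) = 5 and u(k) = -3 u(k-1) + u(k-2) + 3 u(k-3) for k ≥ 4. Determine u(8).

u(4) = -3·5 + 6 + 3·7 = 12
u(5) = -3·12 + 5 + 3·6 = -13
u(6) = -3·(-13) + 12 + 3·5 = 66
u(7) = -3·66 + (-13) + 3·12 = -175
u(8) = -3·(-175) + 66 + 3·(-13) = 552

552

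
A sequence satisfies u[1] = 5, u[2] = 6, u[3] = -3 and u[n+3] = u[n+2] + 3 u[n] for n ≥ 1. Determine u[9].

210

u[4] = (-3) + 3*5 = 12
u[5] = 12 + 3*6 = 30
u[6] = 30 + 3*(-3) = 21
u[7] = 21 + 3*12 = 57
u[8] = 57 + 3*30 = 147
u[9] = 147 + 3*21 = 210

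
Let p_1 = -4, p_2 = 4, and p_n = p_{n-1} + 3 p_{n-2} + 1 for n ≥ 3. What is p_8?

p_3 = 4 + 3(-4) + 1 = -7
p_4 = (-7) + 3(4) + 1 = 6
p_5 = 6 + 3(-7) + 1 = -14
p_6 = (-14) + 3(6) + 1 = 5
p_7 = 5 + 3(-14) + 1 = -36
p_8 = (-36) + 3(5) + 1 = -20

-20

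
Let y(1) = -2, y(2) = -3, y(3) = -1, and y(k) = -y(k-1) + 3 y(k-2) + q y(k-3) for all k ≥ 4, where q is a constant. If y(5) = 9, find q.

-4

y(4) = -8 - 2q
y(5) = 5 - q
So 5 - q = 9, giving q = -4.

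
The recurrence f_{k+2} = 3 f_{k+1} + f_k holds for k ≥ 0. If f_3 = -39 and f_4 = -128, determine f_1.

-6

Rearranging, f_{k-2} = f_k - 3 f_{k-1}.
f_2 = -128 - 3·(-39) = -11
f_1 = -39 - 3·(-11) = -6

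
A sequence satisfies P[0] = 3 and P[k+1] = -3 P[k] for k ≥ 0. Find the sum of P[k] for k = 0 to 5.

-546

P[1] = -3*3 = -9
P[2] = -3*(-9) = 27
P[3] = -3*27 = -81
P[4] = -3*(-81) = 243
P[5] = -3*243 = -729
Sum = 3 + (-9) + 27 + (-81) + 243 + (-729) = -546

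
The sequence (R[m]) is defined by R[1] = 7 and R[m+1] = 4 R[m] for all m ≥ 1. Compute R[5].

1792

R[2] = 4(7) = 28
R[3] = 4(28) = 112
R[4] = 4(112) = 448
R[5] = 4(448) = 1792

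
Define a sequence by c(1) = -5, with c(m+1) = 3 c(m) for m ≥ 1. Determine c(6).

-1215

c(2) = 3·(-5) = -15
c(3) = 3·(-15) = -45
c(4) = 3·(-45) = -135
c(5) = 3·(-135) = -405
c(6) = 3·(-405) = -1215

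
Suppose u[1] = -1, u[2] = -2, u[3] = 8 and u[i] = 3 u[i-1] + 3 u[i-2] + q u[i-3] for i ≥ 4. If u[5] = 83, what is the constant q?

-1

u[4] = 18 - q
u[5] = 78 - 5q
So 78 - 5q = 83, giving q = -1.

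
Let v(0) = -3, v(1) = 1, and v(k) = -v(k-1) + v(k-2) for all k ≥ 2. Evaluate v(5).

v(2) = -1 + (-3) = -4
v(3) = -(-4) + 1 = 5
v(4) = -5 + (-4) = -9
v(5) = -(-9) + 5 = 14

14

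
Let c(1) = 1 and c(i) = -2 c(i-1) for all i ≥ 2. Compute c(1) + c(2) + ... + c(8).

-85

c(2) = -2·1 = -2
c(3) = -2·(-2) = 4
c(4) = -2·4 = -8
c(5) = -2·(-8) = 16
c(6) = -2·16 = -32
c(7) = -2·(-32) = 64
c(8) = -2·64 = -128
Sum = 1 + (-2) + 4 + (-8) + 16 + (-32) + 64 + (-128) = -85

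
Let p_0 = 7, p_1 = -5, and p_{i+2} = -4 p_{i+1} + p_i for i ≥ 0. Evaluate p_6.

8595

p_2 = -4(-5) + 7 = 27
p_3 = -4(27) + (-5) = -113
p_4 = -4(-113) + 27 = 479
p_5 = -4(479) + (-113) = -2029
p_6 = -4(-2029) + 479 = 8595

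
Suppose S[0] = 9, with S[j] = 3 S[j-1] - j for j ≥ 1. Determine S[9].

162390

S[1] = 3·9 - 1 = 26
S[2] = 3·26 - 2 = 76
S[3] = 3·76 - 3 = 225
S[4] = 3·225 - 4 = 671
S[5] = 3·671 - 5 = 2008
S[6] = 3·2008 - 6 = 6018
S[7] = 3·6018 - 7 = 18047
S[8] = 3·18047 - 8 = 54133
S[9] = 3·54133 - 9 = 162390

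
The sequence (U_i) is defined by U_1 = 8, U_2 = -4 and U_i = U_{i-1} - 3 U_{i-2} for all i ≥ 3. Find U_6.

U_3 = (-4) - 3*8 = -28
U_4 = (-28) - 3*(-4) = -16
U_5 = (-16) - 3*(-28) = 68
U_6 = 68 - 3*(-16) = 116

116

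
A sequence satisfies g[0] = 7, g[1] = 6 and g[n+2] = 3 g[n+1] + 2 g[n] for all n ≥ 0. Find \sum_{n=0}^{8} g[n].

g[2] = 3*6 + 2*7 = 32
g[3] = 3*32 + 2*6 = 108
g[4] = 3*108 + 2*32 = 388
g[5] = 3*388 + 2*108 = 1380
g[6] = 3*1380 + 2*388 = 4916
g[7] = 3*4916 + 2*1380 = 17508
g[8] = 3*17508 + 2*4916 = 62356
Sum = 7 + 6 + 32 + 108 + 388 + 1380 + 4916 + 17508 + 62356 = 86701

86701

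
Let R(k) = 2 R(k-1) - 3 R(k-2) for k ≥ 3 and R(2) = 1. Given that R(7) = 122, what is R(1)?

Let R(1) = z.
R(3) = 2 - 3z
R(4) = 1 - 6z
R(5) = -4 - 3z
R(6) = -11 + 12z
R(7) = -10 + 33z
So -10 + 33z = 122, giving z = 4.

4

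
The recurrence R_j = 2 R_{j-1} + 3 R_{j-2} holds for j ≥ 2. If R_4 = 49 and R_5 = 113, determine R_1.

Rearranging, R_{j-2} = (R_j - 2 R_{j-1}) / 3.
R_3 = (113 - 2*49) / 3 = 15/3 = 5
R_2 = (49 - 2*5) / 3 = 39/3 = 13
R_1 = (5 - 2*13) / 3 = -21/3 = -7

-7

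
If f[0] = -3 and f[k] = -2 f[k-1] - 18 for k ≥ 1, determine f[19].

The fixed point is -18/(1 + 2) = -6, so f[k] + 6 = -2(f[k-1] + 6).
Hence f[k] = 3·(-2)^k - 6.
f[19] = 3·(-2)^{19} - 6 = 3·-524288 - 6 = -1572870.

-1572870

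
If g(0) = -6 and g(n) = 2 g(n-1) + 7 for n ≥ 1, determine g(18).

262137

The fixed point is 7/(1 - 2) = -7, so g(n) + 7 = 2(g(n-1) + 7).
Hence g(n) = 1·2^n - 7.
g(18) = 1·2^{18} - 7 = 1·262144 - 7 = 262137.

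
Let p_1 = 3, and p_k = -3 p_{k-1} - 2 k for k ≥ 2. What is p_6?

p_2 = -3·3 - 4 = -13
p_3 = -3·(-13) - 6 = 33
p_4 = -3·33 - 8 = -107
p_5 = -3·(-107) - 10 = 311
p_6 = -3·311 - 12 = -945

-945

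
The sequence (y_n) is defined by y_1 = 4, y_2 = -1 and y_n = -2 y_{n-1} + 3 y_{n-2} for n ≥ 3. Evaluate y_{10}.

y_3 = -2*(-1) + 3*4 = 14
y_4 = -2*14 + 3*(-1) = -31
y_5 = -2*(-31) + 3*14 = 104
y_6 = -2*104 + 3*(-31) = -301
y_7 = -2*(-301) + 3*104 = 914
y_8 = -2*914 + 3*(-301) = -2731
y_9 = -2*(-2731) + 3*914 = 8204
y_{10} = -2*8204 + 3*(-2731) = -24601

-24601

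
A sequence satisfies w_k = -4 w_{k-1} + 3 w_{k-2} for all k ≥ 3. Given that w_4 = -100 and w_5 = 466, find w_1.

2

Rearranging, w_{k-2} = (w_k + 4 w_{k-1}) / 3.
w_3 = (466 + 4·(-100)) / 3 = 66/3 = 22
w_2 = (-100 + 4·22) / 3 = -12/3 = -4
w_1 = (22 + 4·(-4)) / 3 = 6/3 = 2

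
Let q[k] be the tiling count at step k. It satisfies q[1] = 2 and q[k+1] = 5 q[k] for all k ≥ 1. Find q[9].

q[2] = 5(2) = 10
q[3] = 5(10) = 50
q[4] = 5(50) = 250
q[5] = 5(250) = 1250
q[6] = 5(1250) = 6250
q[7] = 5(6250) = 31250
q[8] = 5(31250) = 156250
q[9] = 5(156250) = 781250

781250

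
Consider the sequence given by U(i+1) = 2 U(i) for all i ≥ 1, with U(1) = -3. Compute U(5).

U(2) = 2*(-3) = -6
U(3) = 2*(-6) = -12
U(4) = 2*(-12) = -24
U(5) = 2*(-24) = -48

-48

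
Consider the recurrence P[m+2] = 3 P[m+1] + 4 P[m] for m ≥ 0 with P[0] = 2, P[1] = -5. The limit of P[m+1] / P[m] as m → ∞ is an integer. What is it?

4

The characteristic equation is r^2 - 3r - 4 = 0, which factors as (r - 4)(r + 1) = 0.
So the roots are 4 and -1. Since |4| > |-1| and the coefficient of 4^m is non-zero, the ratio tends to 4.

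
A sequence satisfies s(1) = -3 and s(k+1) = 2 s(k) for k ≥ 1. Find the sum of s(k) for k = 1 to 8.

-765

s(2) = 2*(-3) = -6
s(3) = 2*(-6) = -12
s(4) = 2*(-12) = -24
s(5) = 2*(-24) = -48
s(6) = 2*(-48) = -96
s(7) = 2*(-96) = -192
s(8) = 2*(-192) = -384
Sum = (-3) + (-6) + (-12) + (-24) + (-48) + (-96) + (-192) + (-384) = -765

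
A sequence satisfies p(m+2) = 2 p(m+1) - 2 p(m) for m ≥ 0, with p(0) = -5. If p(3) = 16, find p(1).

Let p(1) = y.
p(2) = 10 + 2y
p(3) = 20 + 2y
So 20 + 2y = 16, giving y = -2.

-2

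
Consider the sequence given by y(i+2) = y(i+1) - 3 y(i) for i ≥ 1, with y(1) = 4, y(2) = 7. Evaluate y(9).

-401

y(3) = 7 - 3·4 = -5
y(4) = (-5) - 3·7 = -26
y(5) = (-26) - 3·(-5) = -11
y(6) = (-11) - 3·(-26) = 67
y(7) = 67 - 3·(-11) = 100
y(8) = 100 - 3·67 = -101
y(9) = (-101) - 3·100 = -401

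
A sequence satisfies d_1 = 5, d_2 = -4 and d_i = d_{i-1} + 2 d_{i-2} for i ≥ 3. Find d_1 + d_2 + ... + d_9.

175

d_3 = (-4) + 2*5 = 6
d_4 = 6 + 2*(-4) = -2
d_5 = (-2) + 2*6 = 10
d_6 = 10 + 2*(-2) = 6
d_7 = 6 + 2*10 = 26
d_8 = 26 + 2*6 = 38
d_9 = 38 + 2*26 = 90
Sum = 5 + (-4) + 6 + (-2) + 10 + 6 + 26 + 38 + 90 = 175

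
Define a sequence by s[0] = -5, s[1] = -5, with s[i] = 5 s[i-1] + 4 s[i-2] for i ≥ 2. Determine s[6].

s[2] = 5*(-5) + 4*(-5) = -45
s[3] = 5*(-45) + 4*(-5) = -245
s[4] = 5*(-245) + 4*(-45) = -1405
s[5] = 5*(-1405) + 4*(-245) = -8005
s[6] = 5*(-8005) + 4*(-1405) = -45645

-45645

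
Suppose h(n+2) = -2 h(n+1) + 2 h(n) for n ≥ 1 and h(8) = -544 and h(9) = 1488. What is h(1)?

5

Rearranging, h(n-2) = (h(n) + 2 h(n-1)) / 2.
h(7) = (1488 + 2(-544)) / 2 = 400/2 = 200
h(6) = (-544 + 2(200)) / 2 = -144/2 = -72
h(5) = (200 + 2(-72)) / 2 = 56/2 = 28
h(4) = (-72 + 2(28)) / 2 = -16/2 = -8
h(3) = (28 + 2(-8)) / 2 = 12/2 = 6
h(2) = (-8 + 2(6)) / 2 = 4/2 = 2
h(1) = (6 + 2(2)) / 2 = 10/2 = 5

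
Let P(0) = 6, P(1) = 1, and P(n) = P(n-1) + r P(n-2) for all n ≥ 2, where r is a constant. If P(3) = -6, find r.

-1

P(2) = 1 + 6r
P(3) = 1 + 7r
So 1 + 7r = -6, giving r = -1.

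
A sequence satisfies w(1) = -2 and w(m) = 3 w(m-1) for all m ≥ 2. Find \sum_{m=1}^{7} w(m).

-2186

w(2) = 3(-2) = -6
w(3) = 3(-6) = -18
w(4) = 3(-18) = -54
w(5) = 3(-54) = -162
w(6) = 3(-162) = -486
w(7) = 3(-486) = -1458
Sum = (-2) + (-6) + (-18) + (-54) + (-162) + (-486) + (-1458) = -2186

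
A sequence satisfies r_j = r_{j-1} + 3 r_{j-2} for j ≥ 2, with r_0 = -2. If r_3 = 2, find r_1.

Let r_1 = x.
r_2 = -6 + x
r_3 = -6 + 4x
So -6 + 4x = 2, giving x = 2.

2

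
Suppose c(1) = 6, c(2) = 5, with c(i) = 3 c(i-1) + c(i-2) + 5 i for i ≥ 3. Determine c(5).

c(3) = 3*5 + 6 + 15 = 36
c(4) = 3*36 + 5 + 20 = 133
c(5) = 3*133 + 36 + 25 = 460

460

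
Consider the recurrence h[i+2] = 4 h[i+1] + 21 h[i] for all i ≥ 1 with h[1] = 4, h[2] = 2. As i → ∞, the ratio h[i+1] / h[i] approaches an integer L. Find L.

7

The characteristic equation is r^2 - 4r - 21 = 0, which factors as (r - 7)(r + 3) = 0.
So the roots are 7 and -3. Since |7| > |-3| and the coefficient of 7^i is non-zero, the ratio tends to 7.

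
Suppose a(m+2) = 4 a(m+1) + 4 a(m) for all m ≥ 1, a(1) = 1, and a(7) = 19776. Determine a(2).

Let a(2) = x.
a(3) = 4 + 4x
a(4) = 16 + 20x
a(5) = 80 + 96x
a(6) = 384 + 464x
a(7) = 1856 + 2240x
So 1856 + 2240x = 19776, giving x = 8.

8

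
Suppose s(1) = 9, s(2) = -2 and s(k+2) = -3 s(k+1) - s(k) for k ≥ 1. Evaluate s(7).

s(3) = -3·(-2) - 9 = -3
s(4) = -3·(-3) - (-2) = 11
s(5) = -3·11 - (-3) = -30
s(6) = -3·(-30) - 11 = 79
s(7) = -3·79 - (-30) = -207

-207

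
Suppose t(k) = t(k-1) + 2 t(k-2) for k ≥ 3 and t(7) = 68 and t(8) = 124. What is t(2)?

-2

Rearranging, t(k-2) = (t(k) - t(k-1)) / 2.
t(6) = (124 - 68) / 2 = 56/2 = 28
t(5) = (68 - 28) / 2 = 40/2 = 20
t(4) = (28 - 20) / 2 = 8/2 = 4
t(3) = (20 - 4) / 2 = 16/2 = 8
t(2) = (4 - 8) / 2 = -4/2 = -2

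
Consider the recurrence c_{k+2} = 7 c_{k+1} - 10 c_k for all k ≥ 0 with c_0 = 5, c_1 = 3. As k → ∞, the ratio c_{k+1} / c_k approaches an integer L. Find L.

The characteristic equation is r^2 - 7r + 10 = 0, which factors as (r - 5)(r - 2) = 0.
So the roots are 5 and 2. Since |5| > |2| and the coefficient of 5^k is non-zero, the ratio tends to 5.

5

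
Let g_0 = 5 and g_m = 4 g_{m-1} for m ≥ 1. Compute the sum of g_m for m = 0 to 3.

425

g_1 = 4*5 = 20
g_2 = 4*20 = 80
g_3 = 4*80 = 320
Sum = 5 + 20 + 80 + 320 = 425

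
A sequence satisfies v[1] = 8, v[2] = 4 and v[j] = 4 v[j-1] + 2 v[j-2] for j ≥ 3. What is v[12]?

20983936

v[3] = 4·4 + 2·8 = 32
v[4] = 4·32 + 2·4 = 136
v[5] = 4·136 + 2·32 = 608
v[6] = 4·608 + 2·136 = 2704
v[7] = 4·2704 + 2·608 = 12032
v[8] = 4·12032 + 2·2704 = 53536
v[9] = 4·53536 + 2·12032 = 238208
v[10] = 4·238208 + 2·53536 = 1059904
v[11] = 4·1059904 + 2·238208 = 4716032
v[12] = 4·4716032 + 2·1059904 = 20983936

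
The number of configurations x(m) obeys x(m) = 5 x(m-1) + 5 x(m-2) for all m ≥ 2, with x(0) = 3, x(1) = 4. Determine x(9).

x(2) = 5*4 + 5*3 = 35
x(3) = 5*35 + 5*4 = 195
x(4) = 5*195 + 5*35 = 1150
x(5) = 5*1150 + 5*195 = 6725
x(6) = 5*6725 + 5*1150 = 39375
x(7) = 5*39375 + 5*6725 = 230500
x(8) = 5*230500 + 5*39375 = 1349375
x(9) = 5*1349375 + 5*230500 = 7899375

7899375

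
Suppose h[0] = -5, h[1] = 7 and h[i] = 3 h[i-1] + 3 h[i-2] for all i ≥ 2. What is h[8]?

28350

h[2] = 3(7) + 3(-5) = 6
h[3] = 3(6) + 3(7) = 39
h[4] = 3(39) + 3(6) = 135
h[5] = 3(135) + 3(39) = 522
h[6] = 3(522) + 3(135) = 1971
h[7] = 3(1971) + 3(522) = 7479
h[8] = 3(7479) + 3(1971) = 28350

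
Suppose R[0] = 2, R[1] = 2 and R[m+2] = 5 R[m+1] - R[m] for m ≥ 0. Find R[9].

459542

R[2] = 5·2 - 2 = 8
R[3] = 5·8 - 2 = 38
R[4] = 5·38 - 8 = 182
R[5] = 5·182 - 38 = 872
R[6] = 5·872 - 182 = 4178
R[7] = 5·4178 - 872 = 20018
R[8] = 5·20018 - 4178 = 95912
R[9] = 5·95912 - 20018 = 459542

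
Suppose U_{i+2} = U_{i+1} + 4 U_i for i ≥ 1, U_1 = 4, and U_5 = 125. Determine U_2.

Let U_2 = z.
U_3 = 16 + z
U_4 = 16 + 5z
U_5 = 80 + 9z
So 80 + 9z = 125, giving z = 5.

5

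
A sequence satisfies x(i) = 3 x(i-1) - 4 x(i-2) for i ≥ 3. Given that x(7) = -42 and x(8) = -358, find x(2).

-2

Rearranging, x(i-2) = (x(i) - 3 x(i-1)) / -4.
x(6) = (-358 - 3*(-42)) / -4 = -232/-4 = 58
x(5) = (-42 - 3*58) / -4 = -216/-4 = 54
x(4) = (58 - 3*54) / -4 = -104/-4 = 26
x(3) = (54 - 3*26) / -4 = -24/-4 = 6
x(2) = (26 - 3*6) / -4 = 8/-4 = -2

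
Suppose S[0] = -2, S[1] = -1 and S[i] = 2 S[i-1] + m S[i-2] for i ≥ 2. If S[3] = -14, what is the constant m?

2

S[2] = -2 - 2m
S[3] = -4 - 5m
So -4 - 5m = -14, giving m = 2.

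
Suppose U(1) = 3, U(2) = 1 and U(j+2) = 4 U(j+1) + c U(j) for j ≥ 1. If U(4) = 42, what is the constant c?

2

U(3) = 4 + 3c
U(4) = 16 + 13c
So 16 + 13c = 42, giving c = 2.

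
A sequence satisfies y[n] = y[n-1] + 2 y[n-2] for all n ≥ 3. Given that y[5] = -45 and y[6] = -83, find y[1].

Rearranging, y[n-2] = (y[n] - y[n-1]) / 2.
y[4] = (-83 - (-45)) / 2 = -38/2 = -19
y[3] = (-45 - (-19)) / 2 = -26/2 = -13
y[2] = (-19 - (-13)) / 2 = -6/2 = -3
y[1] = (-13 - (-3)) / 2 = -10/2 = -5

-5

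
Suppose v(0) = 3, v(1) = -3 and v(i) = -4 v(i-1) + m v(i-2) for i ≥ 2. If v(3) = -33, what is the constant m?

v(2) = 12 + 3m
v(3) = -48 - 15m
So -48 - 15m = -33, giving m = -1.

-1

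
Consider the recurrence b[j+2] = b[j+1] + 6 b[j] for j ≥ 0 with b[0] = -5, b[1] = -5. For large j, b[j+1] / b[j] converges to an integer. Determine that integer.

The characteristic equation is r^2 - r - 6 = 0, which factors as (r - 3)(r + 2) = 0.
So the roots are 3 and -2. Since |3| > |-2| and the coefficient of 3^j is non-zero, the ratio tends to 3.

3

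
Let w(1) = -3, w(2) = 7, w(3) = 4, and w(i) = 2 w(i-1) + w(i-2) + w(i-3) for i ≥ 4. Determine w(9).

1423

w(4) = 2·4 + 7 + (-3) = 12
w(5) = 2·12 + 4 + 7 = 35
w(6) = 2·35 + 12 + 4 = 86
w(7) = 2·86 + 35 + 12 = 219
w(8) = 2·219 + 86 + 35 = 559
w(9) = 2·559 + 219 + 86 = 1423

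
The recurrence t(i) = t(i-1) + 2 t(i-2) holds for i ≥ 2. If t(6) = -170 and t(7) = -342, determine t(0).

Rearranging, t(i-2) = (t(i) - t(i-1)) / 2.
t(5) = (-342 - (-170)) / 2 = -172/2 = -86
t(4) = (-170 - (-86)) / 2 = -84/2 = -42
t(3) = (-86 - (-42)) / 2 = -44/2 = -22
t(2) = (-42 - (-22)) / 2 = -20/2 = -10
t(1) = (-22 - (-10)) / 2 = -12/2 = -6
t(0) = (-10 - (-6)) / 2 = -4/2 = -2

-2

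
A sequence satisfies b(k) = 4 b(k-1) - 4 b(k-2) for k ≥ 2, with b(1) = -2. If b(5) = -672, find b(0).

Let b(0) = w.
b(2) = -8 - 4w
b(3) = -24 - 16w
b(4) = -64 - 48w
b(5) = -160 - 128w
So -160 - 128w = -672, giving w = 4.

4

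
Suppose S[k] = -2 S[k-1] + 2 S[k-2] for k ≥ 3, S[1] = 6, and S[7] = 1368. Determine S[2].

Let S[2] = w.
S[3] = 12 - 2w
S[4] = -24 + 6w
S[5] = 72 - 16w
S[6] = -192 + 44w
S[7] = 528 - 120w
So 528 - 120w = 1368, giving w = -7.

-7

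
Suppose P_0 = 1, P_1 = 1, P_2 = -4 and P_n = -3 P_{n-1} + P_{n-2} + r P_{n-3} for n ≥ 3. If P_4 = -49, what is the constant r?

P_3 = 13 + r
P_4 = -43 - 2r
So -43 - 2r = -49, giving r = 3.

3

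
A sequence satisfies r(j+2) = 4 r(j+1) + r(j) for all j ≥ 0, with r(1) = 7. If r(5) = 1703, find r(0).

Let r(0) = z.
r(2) = 28 + z
r(3) = 119 + 4z
r(4) = 504 + 17z
r(5) = 2135 + 72z
So 2135 + 72z = 1703, giving z = -6.

-6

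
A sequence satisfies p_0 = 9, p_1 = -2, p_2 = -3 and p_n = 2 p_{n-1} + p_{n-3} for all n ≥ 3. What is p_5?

5

p_3 = 2(-3) + 9 = 3
p_4 = 2(3) + (-2) = 4
p_5 = 2(4) + (-3) = 5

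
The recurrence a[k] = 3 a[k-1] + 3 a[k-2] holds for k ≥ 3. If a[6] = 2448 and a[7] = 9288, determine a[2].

8

Rearranging, a[k-2] = (a[k] - 3 a[k-1]) / 3.
a[5] = (9288 - 3*2448) / 3 = 1944/3 = 648
a[4] = (2448 - 3*648) / 3 = 504/3 = 168
a[3] = (648 - 3*168) / 3 = 144/3 = 48
a[2] = (168 - 3*48) / 3 = 24/3 = 8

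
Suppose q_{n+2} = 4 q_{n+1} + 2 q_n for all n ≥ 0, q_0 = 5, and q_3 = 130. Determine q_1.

5

Let q_1 = w.
q_2 = 10 + 4w
q_3 = 40 + 18w
So 40 + 18w = 130, giving w = 5.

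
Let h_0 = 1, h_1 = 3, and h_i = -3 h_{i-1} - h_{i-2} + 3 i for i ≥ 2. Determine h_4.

-38

h_2 = -3*3 - 1 + 6 = -4
h_3 = -3*(-4) - 3 + 9 = 18
h_4 = -3*18 - (-4) + 12 = -38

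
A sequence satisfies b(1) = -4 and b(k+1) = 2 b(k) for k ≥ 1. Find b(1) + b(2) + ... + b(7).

-508

b(2) = 2(-4) = -8
b(3) = 2(-8) = -16
b(4) = 2(-16) = -32
b(5) = 2(-32) = -64
b(6) = 2(-64) = -128
b(7) = 2(-128) = -256
Sum = (-4) + (-8) + (-16) + (-32) + (-64) + (-128) + (-256) = -508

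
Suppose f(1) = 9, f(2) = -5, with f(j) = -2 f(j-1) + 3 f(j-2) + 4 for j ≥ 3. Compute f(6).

f(3) = -2*(-5) + 3*9 + 4 = 41
f(4) = -2*41 + 3*(-5) + 4 = -93
f(5) = -2*(-93) + 3*41 + 4 = 313
f(6) = -2*313 + 3*(-93) + 4 = -901

-901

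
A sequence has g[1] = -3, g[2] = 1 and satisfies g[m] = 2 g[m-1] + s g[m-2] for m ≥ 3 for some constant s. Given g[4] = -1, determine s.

1

g[3] = 2 - 3s
g[4] = 4 - 5s
So 4 - 5s = -1, giving s = 1.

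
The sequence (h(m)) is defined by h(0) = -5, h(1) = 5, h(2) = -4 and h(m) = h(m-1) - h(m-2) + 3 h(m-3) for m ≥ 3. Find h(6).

-60

h(3) = (-4) - 5 + 3(-5) = -24
h(4) = (-24) - (-4) + 3(5) = -5
h(5) = (-5) - (-24) + 3(-4) = 7
h(6) = 7 - (-5) + 3(-24) = -60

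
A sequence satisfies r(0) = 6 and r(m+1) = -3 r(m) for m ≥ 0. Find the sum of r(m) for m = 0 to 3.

-120

r(1) = -3·6 = -18
r(2) = -3·(-18) = 54
r(3) = -3·54 = -162
Sum = 6 + (-18) + 54 + (-162) = -120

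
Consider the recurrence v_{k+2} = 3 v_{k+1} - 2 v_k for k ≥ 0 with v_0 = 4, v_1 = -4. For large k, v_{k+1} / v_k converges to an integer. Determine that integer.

The characteristic equation is r^2 - 3r + 2 = 0, which factors as (r - 2)(r - 1) = 0.
So the roots are 2 and 1. Since |2| > |1| and the coefficient of 2^k is non-zero, the ratio tends to 2.

2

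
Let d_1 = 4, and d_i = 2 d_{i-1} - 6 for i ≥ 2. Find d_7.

d_2 = 2·4 - 6 = 2
d_3 = 2·2 - 6 = -2
d_4 = 2·(-2) - 6 = -10
d_5 = 2·(-10) - 6 = -26
d_6 = 2·(-26) - 6 = -58
d_7 = 2·(-58) - 6 = -122

-122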